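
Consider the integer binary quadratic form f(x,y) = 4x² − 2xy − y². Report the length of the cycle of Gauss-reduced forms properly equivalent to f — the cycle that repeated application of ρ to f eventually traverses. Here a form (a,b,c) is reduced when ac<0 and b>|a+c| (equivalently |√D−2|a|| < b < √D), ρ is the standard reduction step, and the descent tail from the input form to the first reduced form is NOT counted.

D = 20, ⌊√D⌋ = 4
descent: ρ → (-1,4,1)  [lands on river]
river: ρ → (1,4,-1)
ρ-cycle length = 2 (tail of 1 descent step not counted)

2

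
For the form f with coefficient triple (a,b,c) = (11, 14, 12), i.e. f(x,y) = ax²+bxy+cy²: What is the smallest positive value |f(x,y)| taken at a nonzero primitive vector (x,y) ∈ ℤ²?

translate: b→-8 (≡14 mod 22), so (11,14,12)→(11,-8,9)
flip: (11,-8,9)→(9,8,11)
reduced (well bottom): (9,8,11) with a≤c, −a<b≤a
well minimum = a = 9

9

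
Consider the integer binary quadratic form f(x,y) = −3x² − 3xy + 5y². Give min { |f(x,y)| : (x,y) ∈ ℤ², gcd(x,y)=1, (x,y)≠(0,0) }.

descent: ρ → (5,3,-3)  [lands on river]
river: ρ → (-3,3,5)
river: ρ → (5,7,-1)
river: ρ → (-1,7,5)
closes: descent 1, river 4
min |a| on river = 1

1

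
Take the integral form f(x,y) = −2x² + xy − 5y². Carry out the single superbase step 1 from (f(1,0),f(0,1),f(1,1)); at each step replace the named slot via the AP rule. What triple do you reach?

start (-2,-5,-6) = (f(1,0),f(0,1),f(1,1))
replace slot 1: 2·((-5)+(-6)) − (-2) = -20 → (-20,-5,-6)

-20,-5,-6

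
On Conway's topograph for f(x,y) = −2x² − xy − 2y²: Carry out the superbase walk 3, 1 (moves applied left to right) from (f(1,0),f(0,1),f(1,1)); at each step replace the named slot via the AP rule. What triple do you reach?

start (-2,-2,-5) = (f(1,0),f(0,1),f(1,1))
replace slot 3: 2·((-2)+(-2)) − (-5) = -3 → (-2,-2,-3)
replace slot 1: 2·((-2)+(-3)) − (-2) = -8 → (-8,-2,-3)

-8,-2,-3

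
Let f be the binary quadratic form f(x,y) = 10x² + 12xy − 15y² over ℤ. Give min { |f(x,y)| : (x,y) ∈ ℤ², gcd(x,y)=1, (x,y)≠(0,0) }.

river: ρ → (-15,18,7)
river: ρ → (7,24,-6)
river: ρ → (-6,24,7)
river: ρ → (7,18,-15)
river: ρ → (-15,12,10)
river: ρ → (10,8,-17)
river: ρ → (-17,26,1)
river: ρ → (1,26,-17)
river: ρ → (-17,8,10)
river: ρ → (10,12,-15)
closes: descent 0, river 10
min |a| on river = 1

1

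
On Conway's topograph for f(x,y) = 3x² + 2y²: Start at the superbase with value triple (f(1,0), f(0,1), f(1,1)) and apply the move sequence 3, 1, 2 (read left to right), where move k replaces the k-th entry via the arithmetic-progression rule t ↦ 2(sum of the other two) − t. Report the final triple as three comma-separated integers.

start (3,2,5) = (f(1,0),f(0,1),f(1,1))
replace slot 3: 2·(3+2) − 5 = 5 → (3,2,5)
replace slot 1: 2·(2+5) − 3 = 11 → (11,2,5)
replace slot 2: 2·(11+5) − 2 = 30 → (11,30,5)

11,30,5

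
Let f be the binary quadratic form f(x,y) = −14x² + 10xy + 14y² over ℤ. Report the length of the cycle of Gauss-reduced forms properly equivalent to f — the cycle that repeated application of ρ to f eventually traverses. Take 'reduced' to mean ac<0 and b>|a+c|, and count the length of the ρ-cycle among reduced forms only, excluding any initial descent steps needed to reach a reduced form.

D = 884, ⌊√D⌋ = 29
river: ρ → (14,18,-10)
river: ρ → (-10,22,10)
river: ρ → (10,18,-14)
river: ρ → (-14,10,14)
ρ-cycle length = 4 (tail of 0 descent steps not counted)

4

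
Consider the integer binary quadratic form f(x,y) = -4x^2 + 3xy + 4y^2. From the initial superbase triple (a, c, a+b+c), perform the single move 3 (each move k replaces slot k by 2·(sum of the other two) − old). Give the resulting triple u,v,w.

start (-4,4,3) = (f(1,0),f(0,1),f(1,1))
replace slot 3: 2·((-4)+4) − 3 = -3 → (-4,4,-3)

-4,4,-3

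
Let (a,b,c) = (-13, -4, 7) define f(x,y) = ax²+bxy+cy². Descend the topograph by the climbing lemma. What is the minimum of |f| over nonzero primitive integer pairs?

descent: ρ → (7,18,-2)  [lands on river]
river: ρ → (-2,18,7)
river: ρ → (7,10,-10)
river: ρ → (-10,10,7)
closes: descent 1, river 4
min |a| on river = 2

2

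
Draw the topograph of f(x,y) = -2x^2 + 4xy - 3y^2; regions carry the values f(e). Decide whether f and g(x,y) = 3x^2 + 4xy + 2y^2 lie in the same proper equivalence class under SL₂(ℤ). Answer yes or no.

D₁ = -8, D₂ = -8
f is negative-definite; reduce −f:
−f: translate: b→0 (≡-4 mod 4), so (2,-4,3)→(2,0,1)
−f: flip: (2,0,1)→(1,0,2)
−f: reduced (well bottom): (1,0,2) with a≤c, −a<b≤a
flip sign back: reduced form of f is (-1,0,-2)
g: translate: b→-2 (≡4 mod 6), so (3,4,2)→(3,-2,1)
g: flip: (3,-2,1)→(1,2,3)
g: translate: b→0 (≡2 mod 2), so (1,2,3)→(1,0,2)
g: reduced (well bottom): (1,0,2) with a≤c, −a<b≤a
reduced forms (-1, 0, -2) vs (1, 0, 2) ⇒ inequivalent

no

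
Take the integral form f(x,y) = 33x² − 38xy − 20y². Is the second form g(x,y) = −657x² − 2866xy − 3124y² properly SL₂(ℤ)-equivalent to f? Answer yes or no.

D₁ = 4084, D₂ = 4084
river cycle of f (length 98): (-20, 38, 33), (33, 28, -25), (-25, 22, 36), (36, 50, -11), (-11, 60, 11), (11, 50, -36), (-36, 22, 25), (25, 28, -33), (-33, 38, 20), (20, 42, -29), … (88 more)
river cycle of g (length 98): (-20, 38, 33), (33, 28, -25), (-25, 22, 36), (36, 50, -11), (-11, 60, 11), (11, 50, -36), (-36, 22, 25), (25, 28, -33), (-33, 38, 20), (20, 42, -29), … (88 more)
cycles coincide ⇒ equivalent

yes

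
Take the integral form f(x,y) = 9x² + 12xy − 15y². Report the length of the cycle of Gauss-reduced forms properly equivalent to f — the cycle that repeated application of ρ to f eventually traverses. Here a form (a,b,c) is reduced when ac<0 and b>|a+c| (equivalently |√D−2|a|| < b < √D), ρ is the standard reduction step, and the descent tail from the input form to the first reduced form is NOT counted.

D = 684, ⌊√D⌋ = 26
river: ρ → (-15,18,6)
river: ρ → (6,18,-15)
river: ρ → (-15,12,9)
river: ρ → (9,24,-3)
river: ρ → (-3,24,9)
river: ρ → (9,12,-15)
ρ-cycle length = 6 (tail of 0 descent steps not counted)

6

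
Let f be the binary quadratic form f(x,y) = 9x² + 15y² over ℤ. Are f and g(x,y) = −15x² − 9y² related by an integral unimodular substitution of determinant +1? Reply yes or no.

D₁ = -540, D₂ = -540
f: reduced (well bottom): (9,0,15) with a≤c, −a<b≤a
g is negative-definite; reduce −g:
−g: flip: (15,0,9)→(9,0,15)
−g: reduced (well bottom): (9,0,15) with a≤c, −a<b≤a
flip sign back: reduced form of g is (-9,0,-15)
reduced forms (9, 0, 15) vs (-9, 0, -15) ⇒ inequivalent

no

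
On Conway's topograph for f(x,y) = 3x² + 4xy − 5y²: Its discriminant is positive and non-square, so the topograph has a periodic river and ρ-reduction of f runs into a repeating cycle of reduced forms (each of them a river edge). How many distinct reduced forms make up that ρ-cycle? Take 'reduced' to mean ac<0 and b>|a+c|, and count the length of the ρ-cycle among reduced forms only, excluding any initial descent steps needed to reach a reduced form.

D = 76, ⌊√D⌋ = 8
river: ρ → (-5,6,2)
river: ρ → (2,6,-5)
river: ρ → (-5,4,3)
river: ρ → (3,8,-1)
river: ρ → (-1,8,3)
river: ρ → (3,4,-5)
ρ-cycle length = 6 (tail of 0 descent steps not counted)

6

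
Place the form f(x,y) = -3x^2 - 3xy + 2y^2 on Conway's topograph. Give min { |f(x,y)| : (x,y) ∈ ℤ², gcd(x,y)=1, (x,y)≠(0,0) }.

descent: ρ → (2,3,-3)  [lands on river]
river: ρ → (-3,3,2)
river: ρ → (2,5,-1)
river: ρ → (-1,5,2)
closes: descent 1, river 4
min |a| on river = 1

1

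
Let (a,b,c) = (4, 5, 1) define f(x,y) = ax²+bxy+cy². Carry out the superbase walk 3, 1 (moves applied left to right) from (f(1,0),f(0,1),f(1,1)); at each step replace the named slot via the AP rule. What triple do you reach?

start (4,1,10) = (f(1,0),f(0,1),f(1,1))
replace slot 3: 2·(4+1) − 10 = 0 → (4,1,0)
replace slot 1: 2·(1+0) − 4 = -2 → (-2,1,0)

-2,1,0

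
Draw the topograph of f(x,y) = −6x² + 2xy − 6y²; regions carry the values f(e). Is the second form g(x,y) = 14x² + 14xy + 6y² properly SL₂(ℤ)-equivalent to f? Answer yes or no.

D₁ = -140, D₂ = -140
f is negative-definite; reduce −f:
−f: flip: (6,-2,6)→(6,2,6)
−f: reduced (well bottom): (6,2,6) with a≤c, −a<b≤a
flip sign back: reduced form of f is (-6,-2,-6)
g: flip: (14,14,6)→(6,-14,14)
g: translate: b→-2 (≡-14 mod 12), so (6,-14,14)→(6,-2,6)
g: flip: (6,-2,6)→(6,2,6)
g: reduced (well bottom): (6,2,6) with a≤c, −a<b≤a
reduced forms (-6, -2, -6) vs (6, 2, 6) ⇒ inequivalent

no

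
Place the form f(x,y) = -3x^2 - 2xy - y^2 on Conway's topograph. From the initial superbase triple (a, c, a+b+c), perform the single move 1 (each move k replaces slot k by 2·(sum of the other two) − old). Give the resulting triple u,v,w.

start (-3,-1,-6) = (f(1,0),f(0,1),f(1,1))
replace slot 1: 2·((-1)+(-6)) − (-3) = -11 → (-11,-1,-6)

-11,-1,-6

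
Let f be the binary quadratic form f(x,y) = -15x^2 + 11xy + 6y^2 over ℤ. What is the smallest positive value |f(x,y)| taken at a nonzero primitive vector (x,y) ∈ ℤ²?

river: ρ → (6,13,-13)
river: ρ → (-13,13,6)
river: ρ → (6,11,-15)
river: ρ → (-15,19,2)
river: ρ → (2,21,-5)
river: ρ → (-5,19,6)
river: ρ → (6,17,-8)
river: ρ → (-8,15,8)
river: ρ → (8,17,-6)
river: ρ → (-6,19,5)
river: ρ → (5,21,-2)
river: ρ → (-2,19,15)
river: ρ → (15,11,-6)
river: ρ → (-6,13,13)
river: ρ → (13,13,-6)
river: ρ → (-6,11,15)
river: ρ → (15,19,-2)
river: ρ → (-2,21,5)
river: ρ → (5,19,-6)
river: ρ → (-6,17,8)
river: ρ → (8,15,-8)
river: ρ → (-8,17,6)
river: ρ → (6,19,-5)
river: ρ → (-5,21,2)
river: ρ → (2,19,-15)
river: ρ → (-15,11,6)
closes: descent 0, river 26
min |a| on river = 2

2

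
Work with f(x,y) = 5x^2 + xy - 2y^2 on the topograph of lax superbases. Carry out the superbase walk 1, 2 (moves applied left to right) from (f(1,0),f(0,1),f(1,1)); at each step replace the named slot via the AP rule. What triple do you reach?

start (5,-2,4) = (f(1,0),f(0,1),f(1,1))
replace slot 1: 2·((-2)+4) − 5 = -1 → (-1,-2,4)
replace slot 2: 2·((-1)+4) − (-2) = 8 → (-1,8,4)

-1,8,4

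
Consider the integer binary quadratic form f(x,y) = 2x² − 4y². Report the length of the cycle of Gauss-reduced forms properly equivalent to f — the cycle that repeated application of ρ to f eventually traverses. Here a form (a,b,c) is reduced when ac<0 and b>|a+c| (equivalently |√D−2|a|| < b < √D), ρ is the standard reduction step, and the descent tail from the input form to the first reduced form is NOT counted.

D = 32, ⌊√D⌋ = 5
descent: ρ → (-4,0,2)
descent: ρ → (2,4,-2)  [lands on river]
river: ρ → (-2,4,2)
ρ-cycle length = 2 (tail of 2 descent steps not counted)

2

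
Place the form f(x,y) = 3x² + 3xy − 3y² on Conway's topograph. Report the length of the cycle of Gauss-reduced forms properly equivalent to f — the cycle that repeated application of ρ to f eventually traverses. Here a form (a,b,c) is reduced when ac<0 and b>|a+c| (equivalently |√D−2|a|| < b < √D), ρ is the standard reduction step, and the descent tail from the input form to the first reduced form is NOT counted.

D = 45, ⌊√D⌋ = 6
river: ρ → (-3,3,3)
river: ρ → (3,3,-3)
ρ-cycle length = 2 (tail of 0 descent steps not counted)

2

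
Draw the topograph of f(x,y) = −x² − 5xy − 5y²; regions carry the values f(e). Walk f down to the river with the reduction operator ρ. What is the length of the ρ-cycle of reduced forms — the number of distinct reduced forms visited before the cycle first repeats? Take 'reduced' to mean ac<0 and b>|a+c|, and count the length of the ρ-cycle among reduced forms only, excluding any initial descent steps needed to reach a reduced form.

D = 5, ⌊√D⌋ = 2
descent: ρ → (-5,5,-1)
descent: ρ → (-1,1,1)  [lands on river]
river: ρ → (1,1,-1)
ρ-cycle length = 2 (tail of 2 descent steps not counted)

2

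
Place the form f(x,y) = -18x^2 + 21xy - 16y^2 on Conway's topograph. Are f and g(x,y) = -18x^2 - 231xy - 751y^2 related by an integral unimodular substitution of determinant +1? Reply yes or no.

D₁ = -711, D₂ = -711
f is negative-definite; reduce −f:
−f: translate: b→15 (≡-21 mod 36), so (18,-21,16)→(18,15,13)
−f: flip: (18,15,13)→(13,-15,18)
−f: translate: b→11 (≡-15 mod 26), so (13,-15,18)→(13,11,16)
−f: reduced (well bottom): (13,11,16) with a≤c, −a<b≤a
flip sign back: reduced form of f is (-13,-11,-16)
g is negative-definite; reduce −g:
−g: translate: b→15 (≡231 mod 36), so (18,231,751)→(18,15,13)
−g: flip: (18,15,13)→(13,-15,18)
−g: translate: b→11 (≡-15 mod 26), so (13,-15,18)→(13,11,16)
−g: reduced (well bottom): (13,11,16) with a≤c, −a<b≤a
flip sign back: reduced form of g is (-13,-11,-16)
reduced forms (-13, -11, -16) vs (-13, -11, -16) ⇒ equivalent

yes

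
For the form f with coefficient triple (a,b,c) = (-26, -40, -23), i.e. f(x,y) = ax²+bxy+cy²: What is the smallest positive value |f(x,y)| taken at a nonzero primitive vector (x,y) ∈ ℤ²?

translate: b→-12 (≡40 mod 52), so (26,40,23)→(26,-12,9)
flip: (26,-12,9)→(9,12,26)
translate: b→-6 (≡12 mod 18), so (9,12,26)→(9,-6,23)
reduced (well bottom): (9,-6,23) with a≤c, −a<b≤a
well minimum |f| = |-9| = 9 (negative-definite)

9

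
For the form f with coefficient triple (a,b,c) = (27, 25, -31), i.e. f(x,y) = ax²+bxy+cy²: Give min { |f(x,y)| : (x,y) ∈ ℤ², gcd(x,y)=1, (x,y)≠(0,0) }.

river: ρ → (-31,37,21)
river: ρ → (21,47,-21)
river: ρ → (-21,37,31)
river: ρ → (31,25,-27)
river: ρ → (-27,29,29)
river: ρ → (29,29,-27)
river: ρ → (-27,25,31)
river: ρ → (31,37,-21)
river: ρ → (-21,47,21)
river: ρ → (21,37,-31)
river: ρ → (-31,25,27)
river: ρ → (27,29,-29)
river: ρ → (-29,29,27)
river: ρ → (27,25,-31)
closes: descent 0, river 14
min |a| on river = 21

21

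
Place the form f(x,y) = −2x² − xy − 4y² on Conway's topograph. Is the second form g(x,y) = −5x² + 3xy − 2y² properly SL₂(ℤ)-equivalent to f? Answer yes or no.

D₁ = -31, D₂ = -31
f is negative-definite; reduce −f:
−f: reduced (well bottom): (2,1,4) with a≤c, −a<b≤a
flip sign back: reduced form of f is (-2,-1,-4)
g is negative-definite; reduce −g:
−g: flip: (5,-3,2)→(2,3,5)
−g: translate: b→-1 (≡3 mod 4), so (2,3,5)→(2,-1,4)
−g: reduced (well bottom): (2,-1,4) with a≤c, −a<b≤a
flip sign back: reduced form of g is (-2,1,-4)
reduced forms (-2, -1, -4) vs (-2, 1, -4) ⇒ inequivalent

no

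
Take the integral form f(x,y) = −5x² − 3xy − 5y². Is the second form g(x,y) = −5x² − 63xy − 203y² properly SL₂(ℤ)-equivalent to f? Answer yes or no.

D₁ = -91, D₂ = -91
f is negative-definite; reduce −f:
−f: reduced (well bottom): (5,3,5) with a≤c, −a<b≤a
flip sign back: reduced form of f is (-5,-3,-5)
g is negative-definite; reduce −g:
−g: translate: b→3 (≡63 mod 10), so (5,63,203)→(5,3,5)
−g: reduced (well bottom): (5,3,5) with a≤c, −a<b≤a
flip sign back: reduced form of g is (-5,-3,-5)
reduced forms (-5, -3, -5) vs (-5, -3, -5) ⇒ equivalent

yes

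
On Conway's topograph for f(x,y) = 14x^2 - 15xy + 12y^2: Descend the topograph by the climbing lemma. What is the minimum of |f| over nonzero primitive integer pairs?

translate: b→13 (≡-15 mod 28), so (14,-15,12)→(14,13,11)
flip: (14,13,11)→(11,-13,14)
translate: b→9 (≡-13 mod 22), so (11,-13,14)→(11,9,12)
reduced (well bottom): (11,9,12) with a≤c, −a<b≤a
well minimum = a = 11

11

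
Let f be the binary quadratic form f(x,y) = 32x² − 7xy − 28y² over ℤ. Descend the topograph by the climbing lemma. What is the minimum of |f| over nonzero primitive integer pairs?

descent: ρ → (-28,7,32)  [lands on river]
river: ρ → (32,57,-3)
river: ρ → (-3,57,32)
river: ρ → (32,7,-28)
river: ρ → (-28,49,11)
river: ρ → (11,39,-48)
river: ρ → (-48,57,2)
river: ρ → (2,59,-19)
river: ρ → (-19,55,8)
river: ρ → (8,57,-12)
river: ρ → (-12,39,44)
river: ρ → (44,49,-7)
river: ρ → (-7,49,44)
river: ρ → (44,39,-12)
river: ρ → (-12,57,8)
river: ρ → (8,55,-19)
river: ρ → (-19,59,2)
river: ρ → (2,57,-48)
river: ρ → (-48,39,11)
river: ρ → (11,49,-28)
closes: descent 1, river 20
min |a| on river = 2

2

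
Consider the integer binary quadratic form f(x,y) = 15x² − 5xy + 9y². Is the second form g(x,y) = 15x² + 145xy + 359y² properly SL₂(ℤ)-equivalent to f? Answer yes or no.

D₁ = -515, D₂ = -515
f: flip: (15,-5,9)→(9,5,15)
f: reduced (well bottom): (9,5,15) with a≤c, −a<b≤a
g: translate: b→-5 (≡145 mod 30), so (15,145,359)→(15,-5,9)
g: flip: (15,-5,9)→(9,5,15)
g: reduced (well bottom): (9,5,15) with a≤c, −a<b≤a
reduced forms (9, 5, 15) vs (9, 5, 15) ⇒ equivalent

yes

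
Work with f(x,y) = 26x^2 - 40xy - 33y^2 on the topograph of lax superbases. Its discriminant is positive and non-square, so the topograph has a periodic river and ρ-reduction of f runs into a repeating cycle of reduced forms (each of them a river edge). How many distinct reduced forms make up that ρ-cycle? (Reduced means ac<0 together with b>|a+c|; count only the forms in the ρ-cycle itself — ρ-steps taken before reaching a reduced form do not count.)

D = 5032, ⌊√D⌋ = 70
descent: ρ → (-33,40,26)  [lands on river]
river: ρ → (26,64,-9)
river: ρ → (-9,62,33)
river: ρ → (33,70,-1)
river: ρ → (-1,70,33)
river: ρ → (33,62,-9)
river: ρ → (-9,64,26)
river: ρ → (26,40,-33)
river: ρ → (-33,26,33)
river: ρ → (33,40,-26)
river: ρ → (-26,64,9)
river: ρ → (9,62,-33)
river: ρ → (-33,70,1)
river: ρ → (1,70,-33)
river: ρ → (-33,62,9)
river: ρ → (9,64,-26)
river: ρ → (-26,40,33)
river: ρ → (33,26,-33)
ρ-cycle length = 18 (tail of 1 descent step not counted)

18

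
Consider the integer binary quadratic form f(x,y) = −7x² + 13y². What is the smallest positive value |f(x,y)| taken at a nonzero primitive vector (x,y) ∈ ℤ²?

descent: ρ → (13,0,-7)
descent: ρ → (-7,14,6)  [lands on river]
river: ρ → (6,10,-11)
river: ρ → (-11,12,5)
river: ρ → (5,18,-2)
river: ρ → (-2,18,5)
river: ρ → (5,12,-11)
river: ρ → (-11,10,6)
river: ρ → (6,14,-7)
closes: descent 2, river 8
min |a| on river = 2

2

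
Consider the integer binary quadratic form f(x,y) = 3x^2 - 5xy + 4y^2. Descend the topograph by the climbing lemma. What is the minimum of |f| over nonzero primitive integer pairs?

translate: b→1 (≡-5 mod 6), so (3,-5,4)→(3,1,2)
flip: (3,1,2)→(2,-1,3)
reduced (well bottom): (2,-1,3) with a≤c, −a<b≤a
well minimum = a = 2

2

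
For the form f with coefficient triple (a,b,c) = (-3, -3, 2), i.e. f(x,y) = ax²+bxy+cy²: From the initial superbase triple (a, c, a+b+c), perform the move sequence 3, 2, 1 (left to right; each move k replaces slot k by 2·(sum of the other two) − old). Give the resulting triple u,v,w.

start (-3,2,-4) = (f(1,0),f(0,1),f(1,1))
replace slot 3: 2·((-3)+2) − (-4) = 2 → (-3,2,2)
replace slot 2: 2·((-3)+2) − 2 = -4 → (-3,-4,2)
replace slot 1: 2·((-4)+2) − (-3) = -1 → (-1,-4,2)

-1,-4,2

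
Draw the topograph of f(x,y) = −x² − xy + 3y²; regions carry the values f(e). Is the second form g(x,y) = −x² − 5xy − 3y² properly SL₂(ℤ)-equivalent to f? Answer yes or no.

D₁ = 13, D₂ = 13
river cycle of f (length 2): (-1, 3, 1), (1, 3, -1)
river cycle of g (length 2): (1, 3, -1), (-1, 3, 1)
cycles coincide ⇒ equivalent

yes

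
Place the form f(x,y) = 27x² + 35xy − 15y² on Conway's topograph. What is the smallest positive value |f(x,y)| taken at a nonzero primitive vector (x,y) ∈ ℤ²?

river: ρ → (-15,25,37)
river: ρ → (37,49,-3)
river: ρ → (-3,53,3)
river: ρ → (3,49,-37)
river: ρ → (-37,25,15)
river: ρ → (15,35,-27)
river: ρ → (-27,19,23)
river: ρ → (23,27,-23)
river: ρ → (-23,19,27)
river: ρ → (27,35,-15)
closes: descent 0, river 10
min |a| on river = 3

3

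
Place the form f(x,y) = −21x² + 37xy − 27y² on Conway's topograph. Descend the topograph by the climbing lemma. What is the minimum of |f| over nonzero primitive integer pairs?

translate: b→5 (≡-37 mod 42), so (21,-37,27)→(21,5,11)
flip: (21,5,11)→(11,-5,21)
reduced (well bottom): (11,-5,21) with a≤c, −a<b≤a
well minimum |f| = |-11| = 11 (negative-definite)

11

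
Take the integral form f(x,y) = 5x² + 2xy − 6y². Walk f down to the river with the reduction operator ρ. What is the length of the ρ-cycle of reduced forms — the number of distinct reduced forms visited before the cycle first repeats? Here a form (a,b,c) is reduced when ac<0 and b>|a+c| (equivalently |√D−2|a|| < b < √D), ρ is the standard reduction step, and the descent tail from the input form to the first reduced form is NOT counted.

D = 124, ⌊√D⌋ = 11
river: ρ → (-6,10,1)
river: ρ → (1,10,-6)
river: ρ → (-6,2,5)
river: ρ → (5,8,-3)
river: ρ → (-3,10,2)
river: ρ → (2,10,-3)
river: ρ → (-3,8,5)
river: ρ → (5,2,-6)
ρ-cycle length = 8 (tail of 0 descent steps not counted)

8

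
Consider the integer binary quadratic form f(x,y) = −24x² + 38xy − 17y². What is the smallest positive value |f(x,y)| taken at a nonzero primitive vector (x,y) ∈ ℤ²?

translate: b→10 (≡-38 mod 48), so (24,-38,17)→(24,10,3)
flip: (24,10,3)→(3,-10,24)
translate: b→2 (≡-10 mod 6), so (3,-10,24)→(3,2,16)
reduced (well bottom): (3,2,16) with a≤c, −a<b≤a
well minimum |f| = |-3| = 3 (negative-definite)

3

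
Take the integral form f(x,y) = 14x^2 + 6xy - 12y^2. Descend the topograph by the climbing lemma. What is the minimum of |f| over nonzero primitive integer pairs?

river: ρ → (-12,18,8)
river: ρ → (8,14,-16)
river: ρ → (-16,18,6)
river: ρ → (6,18,-16)
river: ρ → (-16,14,8)
river: ρ → (8,18,-12)
river: ρ → (-12,6,14)
river: ρ → (14,22,-4)
river: ρ → (-4,26,2)
river: ρ → (2,26,-4)
river: ρ → (-4,22,14)
river: ρ → (14,6,-12)
closes: descent 0, river 12
min |a| on river = 2

2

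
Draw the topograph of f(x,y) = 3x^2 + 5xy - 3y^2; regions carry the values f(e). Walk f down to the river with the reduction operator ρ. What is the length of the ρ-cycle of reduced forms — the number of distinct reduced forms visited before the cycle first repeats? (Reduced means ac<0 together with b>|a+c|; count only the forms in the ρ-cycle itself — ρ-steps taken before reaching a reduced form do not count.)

D = 61, ⌊√D⌋ = 7
river: ρ → (-3,7,1)
river: ρ → (1,7,-3)
river: ρ → (-3,5,3)
river: ρ → (3,7,-1)
river: ρ → (-1,7,3)
river: ρ → (3,5,-3)
ρ-cycle length = 6 (tail of 0 descent steps not counted)

6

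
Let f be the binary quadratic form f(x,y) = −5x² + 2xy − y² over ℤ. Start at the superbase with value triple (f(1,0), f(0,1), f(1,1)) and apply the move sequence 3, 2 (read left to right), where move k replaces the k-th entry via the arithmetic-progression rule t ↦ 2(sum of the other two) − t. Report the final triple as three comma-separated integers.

start (-5,-1,-4) = (f(1,0),f(0,1),f(1,1))
replace slot 3: 2·((-5)+(-1)) − (-4) = -8 → (-5,-1,-8)
replace slot 2: 2·((-5)+(-8)) − (-1) = -25 → (-5,-25,-8)

-5,-25,-8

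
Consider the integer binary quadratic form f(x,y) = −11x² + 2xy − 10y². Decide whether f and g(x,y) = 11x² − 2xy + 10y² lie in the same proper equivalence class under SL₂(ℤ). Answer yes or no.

D₁ = -436, D₂ = -436
f is negative-definite; reduce −f:
−f: flip: (11,-2,10)→(10,2,11)
−f: reduced (well bottom): (10,2,11) with a≤c, −a<b≤a
flip sign back: reduced form of f is (-10,-2,-11)
g: flip: (11,-2,10)→(10,2,11)
g: reduced (well bottom): (10,2,11) with a≤c, −a<b≤a
reduced forms (-10, -2, -11) vs (10, 2, 11) ⇒ inequivalent

no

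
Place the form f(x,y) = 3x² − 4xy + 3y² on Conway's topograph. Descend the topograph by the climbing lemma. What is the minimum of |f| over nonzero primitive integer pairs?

translate: b→2 (≡-4 mod 6), so (3,-4,3)→(3,2,2)
flip: (3,2,2)→(2,-2,3)
translate: b→2 (≡-2 mod 4), so (2,-2,3)→(2,2,3)
reduced (well bottom): (2,2,3) with a≤c, −a<b≤a
well minimum = a = 2

2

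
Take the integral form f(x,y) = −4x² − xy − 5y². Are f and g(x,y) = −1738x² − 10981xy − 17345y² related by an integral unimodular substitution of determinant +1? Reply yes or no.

D₁ = -79, D₂ = -79
f is negative-definite; reduce −f:
−f: reduced (well bottom): (4,1,5) with a≤c, −a<b≤a
flip sign back: reduced form of f is (-4,-1,-5)
g is negative-definite; reduce −g:
−g: translate: b→553 (≡10981 mod 3476), so (1738,10981,17345)→(1738,553,44)
−g: flip: (1738,553,44)→(44,-553,1738)
−g: translate: b→-25 (≡-553 mod 88), so (44,-553,1738)→(44,-25,4)
−g: flip: (44,-25,4)→(4,25,44)
−g: translate: b→1 (≡25 mod 8), so (4,25,44)→(4,1,5)
−g: reduced (well bottom): (4,1,5) with a≤c, −a<b≤a
flip sign back: reduced form of g is (-4,-1,-5)
reduced forms (-4, -1, -5) vs (-4, -1, -5) ⇒ equivalent

yes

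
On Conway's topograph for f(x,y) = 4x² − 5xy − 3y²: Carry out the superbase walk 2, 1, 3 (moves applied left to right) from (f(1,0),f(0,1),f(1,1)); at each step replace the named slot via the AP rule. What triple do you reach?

start (4,-3,-4) = (f(1,0),f(0,1),f(1,1))
replace slot 2: 2·(4+(-4)) − (-3) = 3 → (4,3,-4)
replace slot 1: 2·(3+(-4)) − 4 = -6 → (-6,3,-4)
replace slot 3: 2·((-6)+3) − (-4) = -2 → (-6,3,-2)

-6,3,-2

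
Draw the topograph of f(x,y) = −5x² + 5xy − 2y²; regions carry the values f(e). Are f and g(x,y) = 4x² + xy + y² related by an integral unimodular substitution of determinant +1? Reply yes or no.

D₁ = -15, D₂ = -15
f is negative-definite; reduce −f:
−f: translate: b→5 (≡-5 mod 10), so (5,-5,2)→(5,5,2)
−f: flip: (5,5,2)→(2,-5,5)
−f: translate: b→-1 (≡-5 mod 4), so (2,-5,5)→(2,-1,2)
−f: flip: (2,-1,2)→(2,1,2)
−f: reduced (well bottom): (2,1,2) with a≤c, −a<b≤a
flip sign back: reduced form of f is (-2,-1,-2)
g: flip: (4,1,1)→(1,-1,4)
g: translate: b→1 (≡-1 mod 2), so (1,-1,4)→(1,1,4)
g: reduced (well bottom): (1,1,4) with a≤c, −a<b≤a
reduced forms (-2, -1, -2) vs (1, 1, 4) ⇒ inequivalent

no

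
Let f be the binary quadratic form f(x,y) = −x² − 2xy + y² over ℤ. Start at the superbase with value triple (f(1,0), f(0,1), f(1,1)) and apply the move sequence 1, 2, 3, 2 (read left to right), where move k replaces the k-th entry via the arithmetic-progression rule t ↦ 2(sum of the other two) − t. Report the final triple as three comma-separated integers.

start (-1,1,-2) = (f(1,0),f(0,1),f(1,1))
replace slot 1: 2·(1+(-2)) − (-1) = -1 → (-1,1,-2)
replace slot 2: 2·((-1)+(-2)) − 1 = -7 → (-1,-7,-2)
replace slot 3: 2·((-1)+(-7)) − (-2) = -14 → (-1,-7,-14)
replace slot 2: 2·((-1)+(-14)) − (-7) = -23 → (-1,-23,-14)

-1,-23,-14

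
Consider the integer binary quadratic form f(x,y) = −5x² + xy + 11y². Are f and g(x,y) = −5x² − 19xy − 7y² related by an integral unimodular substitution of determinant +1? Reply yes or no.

D₁ = 221, D₂ = 221
river cycle of f (length 4): (-5, 11, 5), (5, 9, -7), (-7, 5, 7), (7, 9, -5)
river cycle of g (length 4): (-7, 5, 7), (7, 9, -5), (-5, 11, 5), (5, 9, -7)
cycles coincide ⇒ equivalent

yes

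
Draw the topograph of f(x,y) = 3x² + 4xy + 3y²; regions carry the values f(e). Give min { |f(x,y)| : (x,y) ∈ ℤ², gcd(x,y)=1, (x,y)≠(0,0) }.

translate: b→-2 (≡4 mod 6), so (3,4,3)→(3,-2,2)
flip: (3,-2,2)→(2,2,3)
reduced (well bottom): (2,2,3) with a≤c, −a<b≤a
well minimum = a = 2

2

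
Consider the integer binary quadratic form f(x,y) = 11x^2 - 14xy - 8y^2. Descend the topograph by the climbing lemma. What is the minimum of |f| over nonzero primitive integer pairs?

descent: ρ → (-8,14,11)  [lands on river]
river: ρ → (11,8,-11)
river: ρ → (-11,14,8)
river: ρ → (8,18,-7)
river: ρ → (-7,10,16)
river: ρ → (16,22,-1)
river: ρ → (-1,22,16)
river: ρ → (16,10,-7)
river: ρ → (-7,18,8)
river: ρ → (8,14,-11)
river: ρ → (-11,8,11)
river: ρ → (11,14,-8)
river: ρ → (-8,18,7)
river: ρ → (7,10,-16)
river: ρ → (-16,22,1)
river: ρ → (1,22,-16)
river: ρ → (-16,10,7)
river: ρ → (7,18,-8)
closes: descent 1, river 18
min |a| on river = 1

1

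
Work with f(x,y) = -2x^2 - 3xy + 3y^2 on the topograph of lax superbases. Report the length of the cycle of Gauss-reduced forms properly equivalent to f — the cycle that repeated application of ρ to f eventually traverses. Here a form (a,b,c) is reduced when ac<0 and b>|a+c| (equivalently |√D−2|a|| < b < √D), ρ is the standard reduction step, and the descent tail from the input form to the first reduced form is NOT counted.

D = 33, ⌊√D⌋ = 5
descent: ρ → (3,3,-2)  [lands on river]
river: ρ → (-2,5,1)
river: ρ → (1,5,-2)
river: ρ → (-2,3,3)
ρ-cycle length = 4 (tail of 1 descent step not counted)

4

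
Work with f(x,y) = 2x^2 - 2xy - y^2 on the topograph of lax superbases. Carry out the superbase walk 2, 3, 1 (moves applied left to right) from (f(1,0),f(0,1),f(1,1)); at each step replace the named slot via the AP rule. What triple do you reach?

start (2,-1,-1) = (f(1,0),f(0,1),f(1,1))
replace slot 2: 2·(2+(-1)) − (-1) = 3 → (2,3,-1)
replace slot 3: 2·(2+3) − (-1) = 11 → (2,3,11)
replace slot 1: 2·(3+11) − 2 = 26 → (26,3,11)

26,3,11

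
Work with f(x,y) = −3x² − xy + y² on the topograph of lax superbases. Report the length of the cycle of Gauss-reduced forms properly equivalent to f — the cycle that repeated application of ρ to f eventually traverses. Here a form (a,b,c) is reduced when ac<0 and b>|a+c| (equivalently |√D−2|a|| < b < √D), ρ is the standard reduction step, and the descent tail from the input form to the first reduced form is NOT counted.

D = 13, ⌊√D⌋ = 3
descent: ρ → (1,3,-1)  [lands on river]
river: ρ → (-1,3,1)
ρ-cycle length = 2 (tail of 1 descent step not counted)

2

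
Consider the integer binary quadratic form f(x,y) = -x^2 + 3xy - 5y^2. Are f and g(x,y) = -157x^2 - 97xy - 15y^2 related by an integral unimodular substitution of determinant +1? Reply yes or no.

D₁ = -11, D₂ = -11
f is negative-definite; reduce −f:
−f: translate: b→1 (≡-3 mod 2), so (1,-3,5)→(1,1,3)
−f: reduced (well bottom): (1,1,3) with a≤c, −a<b≤a
flip sign back: reduced form of f is (-1,-1,-3)
g is negative-definite; reduce −g:
−g: flip: (157,97,15)→(15,-97,157)
−g: translate: b→-7 (≡-97 mod 30), so (15,-97,157)→(15,-7,1)
−g: flip: (15,-7,1)→(1,7,15)
−g: translate: b→1 (≡7 mod 2), so (1,7,15)→(1,1,3)
−g: reduced (well bottom): (1,1,3) with a≤c, −a<b≤a
flip sign back: reduced form of g is (-1,-1,-3)
reduced forms (-1, -1, -3) vs (-1, -1, -3) ⇒ equivalent

yes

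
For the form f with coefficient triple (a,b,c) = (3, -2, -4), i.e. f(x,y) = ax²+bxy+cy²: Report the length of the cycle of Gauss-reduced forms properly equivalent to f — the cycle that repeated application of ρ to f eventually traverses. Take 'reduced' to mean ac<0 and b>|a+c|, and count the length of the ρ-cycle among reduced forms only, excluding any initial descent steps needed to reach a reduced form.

D = 52, ⌊√D⌋ = 7
descent: ρ → (-4,2,3)  [lands on river]
river: ρ → (3,4,-3)
river: ρ → (-3,2,4)
river: ρ → (4,6,-1)
river: ρ → (-1,6,4)
river: ρ → (4,2,-3)
river: ρ → (-3,4,3)
river: ρ → (3,2,-4)
river: ρ → (-4,6,1)
river: ρ → (1,6,-4)
ρ-cycle length = 10 (tail of 1 descent step not counted)

10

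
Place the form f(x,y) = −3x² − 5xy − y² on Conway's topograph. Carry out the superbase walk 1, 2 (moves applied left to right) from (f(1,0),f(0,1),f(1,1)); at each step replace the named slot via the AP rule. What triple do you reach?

start (-3,-1,-9) = (f(1,0),f(0,1),f(1,1))
replace slot 1: 2·((-1)+(-9)) − (-3) = -17 → (-17,-1,-9)
replace slot 2: 2·((-17)+(-9)) − (-1) = -51 → (-17,-51,-9)

-17,-51,-9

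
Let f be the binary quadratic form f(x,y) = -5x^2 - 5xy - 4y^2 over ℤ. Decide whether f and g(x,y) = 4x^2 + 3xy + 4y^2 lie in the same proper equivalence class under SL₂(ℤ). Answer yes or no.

D₁ = -55, D₂ = -55
f is negative-definite; reduce −f:
−f: flip: (5,5,4)→(4,-5,5)
−f: translate: b→3 (≡-5 mod 8), so (4,-5,5)→(4,3,4)
−f: reduced (well bottom): (4,3,4) with a≤c, −a<b≤a
flip sign back: reduced form of f is (-4,-3,-4)
g: reduced (well bottom): (4,3,4) with a≤c, −a<b≤a
reduced forms (-4, -3, -4) vs (4, 3, 4) ⇒ inequivalent

no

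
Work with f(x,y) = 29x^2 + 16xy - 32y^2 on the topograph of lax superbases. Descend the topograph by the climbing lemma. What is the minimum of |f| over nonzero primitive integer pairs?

river: ρ → (-32,48,13)
river: ρ → (13,56,-16)
river: ρ → (-16,40,37)
river: ρ → (37,34,-19)
river: ρ → (-19,42,29)
river: ρ → (29,16,-32)
closes: descent 0, river 6
min |a| on river = 13

13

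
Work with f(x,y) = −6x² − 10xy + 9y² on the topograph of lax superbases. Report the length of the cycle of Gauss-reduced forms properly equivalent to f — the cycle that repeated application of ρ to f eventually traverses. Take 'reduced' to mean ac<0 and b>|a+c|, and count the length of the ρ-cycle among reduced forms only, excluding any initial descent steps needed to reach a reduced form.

D = 316, ⌊√D⌋ = 17
descent: ρ → (9,10,-6)  [lands on river]
river: ρ → (-6,14,5)
river: ρ → (5,16,-3)
river: ρ → (-3,14,10)
river: ρ → (10,6,-7)
river: ρ → (-7,8,9)
ρ-cycle length = 6 (tail of 1 descent step not counted)

6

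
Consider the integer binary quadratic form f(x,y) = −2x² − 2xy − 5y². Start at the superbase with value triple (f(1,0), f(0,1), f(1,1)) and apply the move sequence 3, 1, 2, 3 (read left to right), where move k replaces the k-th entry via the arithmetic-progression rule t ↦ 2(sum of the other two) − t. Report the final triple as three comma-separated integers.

start (-2,-5,-9) = (f(1,0),f(0,1),f(1,1))
replace slot 3: 2·((-2)+(-5)) − (-9) = -5 → (-2,-5,-5)
replace slot 1: 2·((-5)+(-5)) − (-2) = -18 → (-18,-5,-5)
replace slot 2: 2·((-18)+(-5)) − (-5) = -41 → (-18,-41,-5)
replace slot 3: 2·((-18)+(-41)) − (-5) = -113 → (-18,-41,-113)

-18,-41,-113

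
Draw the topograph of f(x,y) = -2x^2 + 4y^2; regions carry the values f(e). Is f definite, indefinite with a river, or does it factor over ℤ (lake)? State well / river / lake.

D = b²−4ac = 0² − 4·(-2)·4 = 32
D > 0 non-square ⇒ indefinite ⇒ periodic river

river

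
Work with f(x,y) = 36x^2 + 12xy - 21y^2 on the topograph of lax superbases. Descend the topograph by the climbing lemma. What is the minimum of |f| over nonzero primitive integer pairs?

descent: ρ → (-21,30,27)  [lands on river]
river: ρ → (27,24,-24)
river: ρ → (-24,24,27)
river: ρ → (27,30,-21)
river: ρ → (-21,54,3)
river: ρ → (3,54,-21)
closes: descent 1, river 6
min |a| on river = 3

3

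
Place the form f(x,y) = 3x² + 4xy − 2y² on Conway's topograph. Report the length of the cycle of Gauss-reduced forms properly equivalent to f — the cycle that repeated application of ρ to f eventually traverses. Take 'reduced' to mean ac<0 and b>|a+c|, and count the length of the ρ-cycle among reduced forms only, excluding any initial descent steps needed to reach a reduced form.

D = 40, ⌊√D⌋ = 6
river: ρ → (-2,4,3)
river: ρ → (3,2,-3)
river: ρ → (-3,4,2)
river: ρ → (2,4,-3)
river: ρ → (-3,2,3)
river: ρ → (3,4,-2)
ρ-cycle length = 6 (tail of 0 descent steps not counted)

6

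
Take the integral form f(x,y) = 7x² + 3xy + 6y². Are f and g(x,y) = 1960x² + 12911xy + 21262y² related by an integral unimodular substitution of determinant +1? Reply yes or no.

D₁ = -159, D₂ = -159
f: flip: (7,3,6)→(6,-3,7)
f: reduced (well bottom): (6,-3,7) with a≤c, −a<b≤a
g: translate: b→1151 (≡12911 mod 3920), so (1960,12911,21262)→(1960,1151,169)
g: flip: (1960,1151,169)→(169,-1151,1960)
g: translate: b→-137 (≡-1151 mod 338), so (169,-1151,1960)→(169,-137,28)
g: flip: (169,-137,28)→(28,137,169)
g: translate: b→25 (≡137 mod 56), so (28,137,169)→(28,25,7)
g: flip: (28,25,7)→(7,-25,28)
g: translate: b→3 (≡-25 mod 14), so (7,-25,28)→(7,3,6)
g: flip: (7,3,6)→(6,-3,7)
g: reduced (well bottom): (6,-3,7) with a≤c, −a<b≤a
reduced forms (6, -3, 7) vs (6, -3, 7) ⇒ equivalent

yes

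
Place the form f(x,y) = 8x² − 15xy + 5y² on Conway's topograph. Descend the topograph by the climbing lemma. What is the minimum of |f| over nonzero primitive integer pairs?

descent: ρ → (5,5,-2)  [lands on river]
river: ρ → (-2,7,2)
river: ρ → (2,5,-5)
river: ρ → (-5,5,2)
river: ρ → (2,7,-2)
river: ρ → (-2,5,5)
closes: descent 1, river 6
min |a| on river = 2

2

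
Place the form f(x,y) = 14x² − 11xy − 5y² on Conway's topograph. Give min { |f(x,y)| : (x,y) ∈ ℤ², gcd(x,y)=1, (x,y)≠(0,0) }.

descent: ρ → (-5,11,14)  [lands on river]
river: ρ → (14,17,-2)
river: ρ → (-2,19,5)
river: ρ → (5,11,-14)
river: ρ → (-14,17,2)
river: ρ → (2,19,-5)
closes: descent 1, river 6
min |a| on river = 2

2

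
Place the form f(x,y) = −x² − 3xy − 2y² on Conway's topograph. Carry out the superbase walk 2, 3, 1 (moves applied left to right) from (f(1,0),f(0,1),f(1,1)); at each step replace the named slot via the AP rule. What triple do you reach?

start (-1,-2,-6) = (f(1,0),f(0,1),f(1,1))
replace slot 2: 2·((-1)+(-6)) − (-2) = -12 → (-1,-12,-6)
replace slot 3: 2·((-1)+(-12)) − (-6) = -20 → (-1,-12,-20)
replace slot 1: 2·((-12)+(-20)) − (-1) = -63 → (-63,-12,-20)

-63,-12,-20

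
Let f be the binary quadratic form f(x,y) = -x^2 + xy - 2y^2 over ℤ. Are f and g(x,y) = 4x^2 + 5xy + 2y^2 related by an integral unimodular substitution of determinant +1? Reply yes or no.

D₁ = -7, D₂ = -7
f is negative-definite; reduce −f:
−f: translate: b→1 (≡-1 mod 2), so (1,-1,2)→(1,1,2)
−f: reduced (well bottom): (1,1,2) with a≤c, −a<b≤a
flip sign back: reduced form of f is (-1,-1,-2)
g: translate: b→-3 (≡5 mod 8), so (4,5,2)→(4,-3,1)
g: flip: (4,-3,1)→(1,3,4)
g: translate: b→1 (≡3 mod 2), so (1,3,4)→(1,1,2)
g: reduced (well bottom): (1,1,2) with a≤c, −a<b≤a
reduced forms (-1, -1, -2) vs (1, 1, 2) ⇒ inequivalent

no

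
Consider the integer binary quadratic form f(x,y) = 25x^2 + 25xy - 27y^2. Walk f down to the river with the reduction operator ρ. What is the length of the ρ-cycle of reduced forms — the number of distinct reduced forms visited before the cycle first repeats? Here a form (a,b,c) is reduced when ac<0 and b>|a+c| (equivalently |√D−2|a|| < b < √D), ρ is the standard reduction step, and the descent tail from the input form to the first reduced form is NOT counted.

D = 3325, ⌊√D⌋ = 57
river: ρ → (-27,29,23)
river: ρ → (23,17,-33)
river: ρ → (-33,49,7)
river: ρ → (7,49,-33)
river: ρ → (-33,17,23)
river: ρ → (23,29,-27)
river: ρ → (-27,25,25)
river: ρ → (25,25,-27)
ρ-cycle length = 8 (tail of 0 descent steps not counted)

8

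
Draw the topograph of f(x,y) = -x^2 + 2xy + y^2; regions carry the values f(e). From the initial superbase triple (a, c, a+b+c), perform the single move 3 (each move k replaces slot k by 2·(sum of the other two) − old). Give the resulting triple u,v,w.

start (-1,1,2) = (f(1,0),f(0,1),f(1,1))
replace slot 3: 2·((-1)+1) − 2 = -2 → (-1,1,-2)

-1,1,-2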